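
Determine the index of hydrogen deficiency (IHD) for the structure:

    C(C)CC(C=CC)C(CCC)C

Molecular formula from the SMILES: C12H24.
DoU = (2C + 2 + N − H − X)/2 = (2·12 + 2 + 0 − 24 − 0)/2 = 2/2 = 1.
(Structurally: 0 ring(s) + 1 π bond(s) = 1.)

1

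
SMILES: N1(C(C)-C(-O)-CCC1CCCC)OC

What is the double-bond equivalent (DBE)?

Molecular formula from the SMILES: C11H23NO2.
DoU = (2C + 2 + N − H − X)/2 = (2·11 + 2 + 1 − 23 − 0)/2 = 2/2 = 1.
(Structurally: 1 ring(s) + 0 π bond(s) = 1.)

1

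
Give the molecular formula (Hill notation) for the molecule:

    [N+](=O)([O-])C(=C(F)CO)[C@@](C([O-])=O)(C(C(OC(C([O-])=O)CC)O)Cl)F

Heavy atoms from the SMILES: 11 C, 1 Cl, 2 F, 1 N, 9 O.
Implicit hydrogens by atom environment:
  5 × C: no H
  4 × O: no H
  3 × C: 1 H each → 3
  3 × O (charge -1): no H
  2 × C: 2 H each → 4
  2 × F: no H
  2 × O: 1 H each → 2
  1 × C: 3 H
  1 × Cl: no H
  1 × N (charge +1): no H
  Total hydrogens = 12.
Net charge -2.
Molecular formula: [C11H12ClF2NO9]2-

[C11H12ClF2NO9]2-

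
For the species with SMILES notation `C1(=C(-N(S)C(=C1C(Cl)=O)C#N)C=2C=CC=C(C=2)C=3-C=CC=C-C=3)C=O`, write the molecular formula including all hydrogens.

C19H11ClN2O2S

Heavy atoms from the SMILES: 19 C, 1 Cl, 2 N, 2 O, 1 S.
Implicit hydrogens by atom environment:
  9 × C (aromatic): 1 H each → 9
  7 × C (aromatic): no H
  2 × C: no H
  2 × O: no H
  1 × C: 1 H
  1 × Cl: no H
  1 × N (aromatic): no H
  1 × N: no H
  1 × S: 1 H
  Total hydrogens = 11.
Molecular formula: C19H11ClN2O2S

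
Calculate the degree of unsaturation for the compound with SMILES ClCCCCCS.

0

Molecular formula from the SMILES: C5H11ClS.
DoU = (2C + 2 + N − H − X)/2 = (2·5 + 2 + 0 − 11 − 1)/2 = 0/2 = 0.
(Structurally: 0 ring(s) + 0 π bond(s) = 0.)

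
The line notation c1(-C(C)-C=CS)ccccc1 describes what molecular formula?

Heavy atoms from the SMILES: 10 C, 1 S.
Implicit hydrogens by atom environment:
  5 × C (aromatic): 1 H each → 5
  3 × C: 1 H each → 3
  1 × C: 3 H
  1 × C (aromatic): no H
  1 × S: 1 H
  Total hydrogens = 12.
Molecular formula: C10H12S

C10H12S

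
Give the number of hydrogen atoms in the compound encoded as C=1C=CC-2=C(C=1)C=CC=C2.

Hydrogens are implicit in SMILES; fill each atom to its normal valence:
  8 × C (aromatic): 1 H each → 8
  2 × C (aromatic): no H
  Total hydrogens = 8.

8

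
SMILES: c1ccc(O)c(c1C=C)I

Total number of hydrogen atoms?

7

Hydrogens are implicit in SMILES; fill each atom to its normal valence:
  3 × C (aromatic): 1 H each → 3
  3 × C (aromatic): no H
  1 × C: 2 H
  1 × C: 1 H
  1 × I: no H
  1 × O: 1 H
  Total hydrogens = 7.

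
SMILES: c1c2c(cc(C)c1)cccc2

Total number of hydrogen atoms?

10

Hydrogens are implicit in SMILES; fill each atom to its normal valence:
  7 × C (aromatic): 1 H each → 7
  3 × C (aromatic): no H
  1 × C: 3 H
  Total hydrogens = 10.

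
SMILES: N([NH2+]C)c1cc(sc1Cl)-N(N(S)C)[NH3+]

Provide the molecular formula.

[C6H14ClN5S2]2+

Heavy atoms from the SMILES: 6 C, 1 Cl, 5 N, 2 S.
Implicit hydrogens by atom environment:
  3 × C (aromatic): no H
  2 × C: 3 H each → 6
  2 × N: no H
  1 × C (aromatic): 1 H
  1 × Cl: no H
  1 × N (charge +1): 3 H
  1 × N (charge +1): 2 H
  1 × N: 1 H
  1 × S: 1 H
  1 × S (aromatic): no H
  Total hydrogens = 14.
Net charge +2.
Molecular formula: [C6H14ClN5S2]2+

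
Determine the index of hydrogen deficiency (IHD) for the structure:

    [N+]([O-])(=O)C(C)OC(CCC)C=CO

Molecular formula from the SMILES: C8H15NO4.
DoU = (2C + 2 + N − H − X)/2 = (2·8 + 2 + 1 − 15 − 0)/2 = 4/2 = 2.
(Structurally: 0 ring(s) + 2 π bond(s) = 2.)

2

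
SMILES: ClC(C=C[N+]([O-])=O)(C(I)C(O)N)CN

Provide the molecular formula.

Heavy atoms from the SMILES: 6 C, 1 Cl, 1 I, 3 N, 3 O.
Implicit hydrogens by atom environment:
  4 × C: 1 H each → 4
  2 × N: 2 H each → 4
  1 × C: 2 H
  1 × C: no H
  1 × Cl: no H
  1 × I: no H
  1 × N (charge +1): no H
  1 × O: 1 H
  1 × O: no H
  1 × O (charge -1): no H
  Total hydrogens = 11.
Molecular formula: C6H11ClIN3O3

C6H11ClIN3O3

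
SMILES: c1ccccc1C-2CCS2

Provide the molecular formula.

Heavy atoms from the SMILES: 9 C, 1 S.
Implicit hydrogens by atom environment:
  5 × C (aromatic): 1 H each → 5
  2 × C: 2 H each → 4
  1 × C: 1 H
  1 × C (aromatic): no H
  1 × S: no H
  Total hydrogens = 10.
Molecular formula: C9H10S

C9H10S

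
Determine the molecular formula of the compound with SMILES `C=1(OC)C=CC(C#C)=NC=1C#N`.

C9H6N2O

Heavy atoms from the SMILES: 9 C, 2 N, 1 O.
Implicit hydrogens by atom environment:
  3 × C (aromatic): no H
  2 × C (aromatic): 1 H each → 2
  2 × C: no H
  1 × C: 3 H
  1 × C: 1 H
  1 × N (aromatic): no H
  1 × N: no H
  1 × O: no H
  Total hydrogens = 6.
Molecular formula: C9H6N2O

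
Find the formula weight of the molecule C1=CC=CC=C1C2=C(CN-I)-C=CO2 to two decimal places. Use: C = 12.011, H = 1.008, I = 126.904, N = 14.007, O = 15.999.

Molecular formula: C11H10INO.
M = 11×12.011 + 10×1.008 + 1×126.904 + 1×14.007 + 1×15.999 = 299.11 g/mol.

299.11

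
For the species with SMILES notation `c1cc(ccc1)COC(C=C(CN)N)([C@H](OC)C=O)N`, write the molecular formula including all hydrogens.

Heavy atoms from the SMILES: 14 C, 3 N, 3 O.
Implicit hydrogens by atom environment:
  5 × C (aromatic): 1 H each → 5
  3 × C: 1 H each → 3
  3 × N: 2 H each → 6
  3 × O: no H
  2 × C: 2 H each → 4
  2 × C: no H
  1 × C: 3 H
  1 × C (aromatic): no H
  Total hydrogens = 21.
Molecular formula: C14H21N3O3

C14H21N3O3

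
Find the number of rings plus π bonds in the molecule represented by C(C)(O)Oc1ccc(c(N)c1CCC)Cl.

4

Molecular formula from the SMILES: C11H16ClNO2.
DoU = (2C + 2 + N − H − X)/2 = (2·11 + 2 + 1 − 16 − 1)/2 = 8/2 = 4.
(Structurally: 1 ring(s) + 3 π bond(s) = 4.)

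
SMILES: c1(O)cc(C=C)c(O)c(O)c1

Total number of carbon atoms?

8

The symbol for carbon appears 8 times in the SMILES. Lowercase c denotes aromatic carbon and counts toward C.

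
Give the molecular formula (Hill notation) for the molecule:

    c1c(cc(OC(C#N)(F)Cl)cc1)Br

C8H4BrClFNO

Heavy atoms from the SMILES: 1 Br, 8 C, 1 Cl, 1 F, 1 N, 1 O.
Implicit hydrogens by atom environment:
  4 × C (aromatic): 1 H each → 4
  2 × C: no H
  2 × C (aromatic): no H
  1 × Br: no H
  1 × Cl: no H
  1 × F: no H
  1 × N: no H
  1 × O: no H
  Total hydrogens = 4.
Molecular formula: C8H4BrClFNO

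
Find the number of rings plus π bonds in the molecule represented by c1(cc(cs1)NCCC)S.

Molecular formula from the SMILES: C7H11NS2.
DoU = (2C + 2 + N − H − X)/2 = (2·7 + 2 + 1 − 11 − 0)/2 = 6/2 = 3.
(Structurally: 1 ring(s) + 2 π bond(s) = 3.)

3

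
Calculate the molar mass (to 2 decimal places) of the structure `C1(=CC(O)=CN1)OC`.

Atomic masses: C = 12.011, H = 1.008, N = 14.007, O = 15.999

Molecular formula: C5H7NO2.
M = 5×12.011 + 7×1.008 + 1×14.007 + 2×15.999 = 113.12 g/mol.

113.12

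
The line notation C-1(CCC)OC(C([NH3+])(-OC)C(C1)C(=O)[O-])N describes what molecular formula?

C10H20N2O4

Heavy atoms from the SMILES: 10 C, 2 N, 4 O.
Implicit hydrogens by atom environment:
  3 × C: 2 H each → 6
  3 × C: 1 H each → 3
  3 × O: no H
  2 × C: 3 H each → 6
  2 × C: no H
  1 × N (charge +1): 3 H
  1 × N: 2 H
  1 × O (charge -1): no H
  Total hydrogens = 20.
Molecular formula: C10H20N2O4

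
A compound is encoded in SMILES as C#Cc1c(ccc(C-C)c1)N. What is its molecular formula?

Heavy atoms from the SMILES: 10 C, 1 N.
Implicit hydrogens by atom environment:
  3 × C (aromatic): 1 H each → 3
  3 × C (aromatic): no H
  1 × C: 3 H
  1 × C: 2 H
  1 × C: 1 H
  1 × C: no H
  1 × N: 2 H
  Total hydrogens = 11.
Molecular formula: C10H11N

C10H11N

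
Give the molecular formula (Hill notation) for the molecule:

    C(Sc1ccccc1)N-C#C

Heavy atoms from the SMILES: 9 C, 1 N, 1 S.
Implicit hydrogens by atom environment:
  5 × C (aromatic): 1 H each → 5
  1 × C: 2 H
  1 × C: 1 H
  1 × C: no H
  1 × C (aromatic): no H
  1 × N: 1 H
  1 × S: no H
  Total hydrogens = 9.
Molecular formula: C9H9NS

C9H9NS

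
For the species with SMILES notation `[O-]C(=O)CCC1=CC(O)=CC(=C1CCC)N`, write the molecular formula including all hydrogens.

Heavy atoms from the SMILES: 12 C, 1 N, 3 O.
Implicit hydrogens by atom environment:
  4 × C: 2 H each → 8
  4 × C (aromatic): no H
  2 × C (aromatic): 1 H each → 2
  1 × C: 3 H
  1 × C: no H
  1 × N: 2 H
  1 × O: 1 H
  1 × O: no H
  1 × O (charge -1): no H
  Total hydrogens = 16.
Net charge -1.
Molecular formula: C12H16NO3-

C12H16NO3-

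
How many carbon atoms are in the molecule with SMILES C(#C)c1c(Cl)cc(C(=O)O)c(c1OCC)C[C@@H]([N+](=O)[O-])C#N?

The symbol for carbon appears 14 times in the SMILES. Lowercase c denotes aromatic carbon and counts toward C.

14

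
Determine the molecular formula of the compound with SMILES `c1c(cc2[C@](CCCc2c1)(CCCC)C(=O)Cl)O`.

Heavy atoms from the SMILES: 15 C, 1 Cl, 2 O.
Implicit hydrogens by atom environment:
  6 × C: 2 H each → 12
  3 × C (aromatic): 1 H each → 3
  3 × C (aromatic): no H
  2 × C: no H
  1 × C: 3 H
  1 × Cl: no H
  1 × O: 1 H
  1 × O: no H
  Total hydrogens = 19.
Molecular formula: C15H19ClO2

C15H19ClO2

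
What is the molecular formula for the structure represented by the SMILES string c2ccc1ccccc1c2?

Heavy atoms from the SMILES: 10 C.
Implicit hydrogens by atom environment:
  8 × C (aromatic): 1 H each → 8
  2 × C (aromatic): no H
  Total hydrogens = 8.
Molecular formula: C10H8

C10H8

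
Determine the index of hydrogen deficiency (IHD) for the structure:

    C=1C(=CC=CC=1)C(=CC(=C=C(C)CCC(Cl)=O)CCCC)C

Molecular formula from the SMILES: C20H25ClO.
DoU = (2C + 2 + N − H − X)/2 = (2·20 + 2 + 0 − 25 − 1)/2 = 16/2 = 8.
(Structurally: 1 ring(s) + 7 π bond(s) = 8.)

8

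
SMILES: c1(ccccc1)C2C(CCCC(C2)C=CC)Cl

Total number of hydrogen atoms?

21

Hydrogens are implicit in SMILES; fill each atom to its normal valence:
  5 × C: 1 H each → 5
  5 × C (aromatic): 1 H each → 5
  4 × C: 2 H each → 8
  1 × C: 3 H
  1 × C (aromatic): no H
  1 × Cl: no H
  Total hydrogens = 21.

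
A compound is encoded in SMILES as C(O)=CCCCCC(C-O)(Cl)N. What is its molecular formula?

C8H16ClNO2

Heavy atoms from the SMILES: 8 C, 1 Cl, 1 N, 2 O.
Implicit hydrogens by atom environment:
  5 × C: 2 H each → 10
  2 × C: 1 H each → 2
  2 × O: 1 H each → 2
  1 × C: no H
  1 × Cl: no H
  1 × N: 2 H
  Total hydrogens = 16.
Molecular formula: C8H16ClNO2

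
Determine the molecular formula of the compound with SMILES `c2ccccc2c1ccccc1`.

C12H10

Heavy atoms from the SMILES: 12 C.
Implicit hydrogens by atom environment:
  10 × C (aromatic): 1 H each → 10
  2 × C (aromatic): no H
  Total hydrogens = 10.
Molecular formula: C12H10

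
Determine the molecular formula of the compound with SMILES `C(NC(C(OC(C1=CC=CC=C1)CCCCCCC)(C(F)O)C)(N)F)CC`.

Heavy atoms from the SMILES: 21 C, 2 F, 2 N, 2 O.
Implicit hydrogens by atom environment:
  8 × C: 2 H each → 16
  5 × C (aromatic): 1 H each → 5
  3 × C: 3 H each → 9
  2 × C: 1 H each → 2
  2 × C: no H
  2 × F: no H
  1 × C (aromatic): no H
  1 × N: 2 H
  1 × N: 1 H
  1 × O: 1 H
  1 × O: no H
  Total hydrogens = 36.
Molecular formula: C21H36F2N2O2

C21H36F2N2O2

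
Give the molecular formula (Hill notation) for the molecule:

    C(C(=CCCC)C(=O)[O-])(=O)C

C8H11O3-

Heavy atoms from the SMILES: 8 C, 3 O.
Implicit hydrogens by atom environment:
  3 × C: no H
  2 × C: 3 H each → 6
  2 × C: 2 H each → 4
  2 × O: no H
  1 × C: 1 H
  1 × O (charge -1): no H
  Total hydrogens = 11.
Net charge -1.
Molecular formula: C8H11O3-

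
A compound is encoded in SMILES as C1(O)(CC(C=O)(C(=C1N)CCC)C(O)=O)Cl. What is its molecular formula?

C10H14ClNO4

Heavy atoms from the SMILES: 10 C, 1 Cl, 1 N, 4 O.
Implicit hydrogens by atom environment:
  5 × C: no H
  3 × C: 2 H each → 6
  2 × O: 1 H each → 2
  2 × O: no H
  1 × C: 3 H
  1 × C: 1 H
  1 × Cl: no H
  1 × N: 2 H
  Total hydrogens = 14.
Molecular formula: C10H14ClNO4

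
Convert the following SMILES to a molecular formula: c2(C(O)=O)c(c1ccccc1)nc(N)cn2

Heavy atoms from the SMILES: 11 C, 3 N, 2 O.
Implicit hydrogens by atom environment:
  6 × C (aromatic): 1 H each → 6
  4 × C (aromatic): no H
  2 × N (aromatic): no H
  1 × C: no H
  1 × N: 2 H
  1 × O: 1 H
  1 × O: no H
  Total hydrogens = 9.
Molecular formula: C11H9N3O2

C11H9N3O2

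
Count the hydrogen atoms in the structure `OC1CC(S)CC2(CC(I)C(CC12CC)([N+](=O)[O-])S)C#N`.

19

Hydrogens are implicit in SMILES; fill each atom to its normal valence:
  5 × C: 2 H each → 10
  4 × C: no H
  3 × C: 1 H each → 3
  2 × S: 1 H each → 2
  1 × C: 3 H
  1 × I: no H
  1 × N: no H
  1 × N (charge +1): no H
  1 × O: 1 H
  1 × O: no H
  1 × O (charge -1): no H
  Total hydrogens = 19.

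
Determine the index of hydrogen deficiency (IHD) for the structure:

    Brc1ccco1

Molecular formula from the SMILES: C4H3BrO.
DoU = (2C + 2 + N − H − X)/2 = (2·4 + 2 + 0 − 3 − 1)/2 = 6/2 = 3.
(Structurally: 1 ring(s) + 2 π bond(s) = 3.)

3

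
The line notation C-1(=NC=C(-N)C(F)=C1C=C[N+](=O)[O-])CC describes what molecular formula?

C9H10FN3O2

Heavy atoms from the SMILES: 9 C, 1 F, 3 N, 2 O.
Implicit hydrogens by atom environment:
  4 × C (aromatic): no H
  2 × C: 1 H each → 2
  1 × C: 3 H
  1 × C: 2 H
  1 × C (aromatic): 1 H
  1 × F: no H
  1 × N: 2 H
  1 × N (aromatic): no H
  1 × N (charge +1): no H
  1 × O: no H
  1 × O (charge -1): no H
  Total hydrogens = 10.
Molecular formula: C9H10FN3O2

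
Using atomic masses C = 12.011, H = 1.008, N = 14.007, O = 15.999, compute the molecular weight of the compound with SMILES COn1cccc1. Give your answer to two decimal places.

97.12

Molecular formula: C5H7NO.
M = 5×12.011 + 7×1.008 + 1×14.007 + 1×15.999 = 97.12 g/mol.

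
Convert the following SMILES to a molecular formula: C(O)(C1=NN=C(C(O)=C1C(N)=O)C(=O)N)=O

Heavy atoms from the SMILES: 7 C, 4 N, 5 O.
Implicit hydrogens by atom environment:
  4 × C (aromatic): no H
  3 × C: no H
  3 × O: no H
  2 × N: 2 H each → 4
  2 × N (aromatic): no H
  2 × O: 1 H each → 2
  Total hydrogens = 6.
Molecular formula: C7H6N4O5

C7H6N4O5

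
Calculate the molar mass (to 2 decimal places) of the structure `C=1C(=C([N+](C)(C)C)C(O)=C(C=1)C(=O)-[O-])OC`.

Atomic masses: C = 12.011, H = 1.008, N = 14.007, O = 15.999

Molecular formula: C11H15NO4.
M = 11×12.011 + 15×1.008 + 1×14.007 + 4×15.999 = 225.24 g/mol.

225.24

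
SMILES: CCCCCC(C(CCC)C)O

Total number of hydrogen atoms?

Hydrogens are implicit in SMILES; fill each atom to its normal valence:
  6 × C: 2 H each → 12
  3 × C: 3 H each → 9
  2 × C: 1 H each → 2
  1 × O: 1 H
  Total hydrogens = 24.

24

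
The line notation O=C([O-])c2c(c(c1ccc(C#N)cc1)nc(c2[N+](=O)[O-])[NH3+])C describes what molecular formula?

C14H10N4O4

Heavy atoms from the SMILES: 14 C, 4 N, 4 O.
Implicit hydrogens by atom environment:
  7 × C (aromatic): no H
  4 × C (aromatic): 1 H each → 4
  2 × C: no H
  2 × O: no H
  2 × O (charge -1): no H
  1 × C: 3 H
  1 × N (charge +1): 3 H
  1 × N (aromatic): no H
  1 × N (charge +1): no H
  1 × N: no H
  Total hydrogens = 10.
Molecular formula: C14H10N4O4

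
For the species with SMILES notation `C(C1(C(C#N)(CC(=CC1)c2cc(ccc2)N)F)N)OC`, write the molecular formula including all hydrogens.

Heavy atoms from the SMILES: 15 C, 1 F, 3 N, 1 O.
Implicit hydrogens by atom environment:
  4 × C (aromatic): 1 H each → 4
  4 × C: no H
  3 × C: 2 H each → 6
  2 × C (aromatic): no H
  2 × N: 2 H each → 4
  1 × C: 3 H
  1 × C: 1 H
  1 × F: no H
  1 × N: no H
  1 × O: no H
  Total hydrogens = 18.
Molecular formula: C15H18FN3O

C15H18FN3O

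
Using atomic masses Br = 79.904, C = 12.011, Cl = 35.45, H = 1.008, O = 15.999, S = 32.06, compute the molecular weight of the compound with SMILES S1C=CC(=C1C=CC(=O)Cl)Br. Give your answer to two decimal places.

251.52

Molecular formula: C7H4BrClOS.
M = 1×79.904 + 7×12.011 + 1×35.45 + 4×1.008 + 1×15.999 + 1×32.06 = 251.52 g/mol.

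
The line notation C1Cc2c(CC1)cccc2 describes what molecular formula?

Heavy atoms from the SMILES: 10 C.
Implicit hydrogens by atom environment:
  4 × C: 2 H each → 8
  4 × C (aromatic): 1 H each → 4
  2 × C (aromatic): no H
  Total hydrogens = 12.
Molecular formula: C10H12

C10H12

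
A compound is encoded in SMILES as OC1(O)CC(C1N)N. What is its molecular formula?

C4H10N2O2

Heavy atoms from the SMILES: 4 C, 2 N, 2 O.
Implicit hydrogens by atom environment:
  2 × C: 1 H each → 2
  2 × N: 2 H each → 4
  2 × O: 1 H each → 2
  1 × C: 2 H
  1 × C: no H
  Total hydrogens = 10.
Molecular formula: C4H10N2O2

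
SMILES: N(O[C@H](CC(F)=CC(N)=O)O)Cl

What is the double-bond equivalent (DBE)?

2

Molecular formula from the SMILES: C5H8ClFN2O3.
DoU = (2C + 2 + N − H − X)/2 = (2·5 + 2 + 2 − 8 − 2)/2 = 4/2 = 2.
(Structurally: 0 ring(s) + 2 π bond(s) = 2.)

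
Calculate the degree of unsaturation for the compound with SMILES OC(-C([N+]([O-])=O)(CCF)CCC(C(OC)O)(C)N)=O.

Molecular formula from the SMILES: C10H19FN2O6.
DoU = (2C + 2 + N − H − X)/2 = (2·10 + 2 + 2 − 19 − 1)/2 = 4/2 = 2.
(Structurally: 0 ring(s) + 2 π bond(s) = 2.)

2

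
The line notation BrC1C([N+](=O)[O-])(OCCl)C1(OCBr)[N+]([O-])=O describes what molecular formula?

C5H5Br2ClN2O6

Heavy atoms from the SMILES: 2 Br, 5 C, 1 Cl, 2 N, 6 O.
Implicit hydrogens by atom environment:
  4 × O: no H
  2 × Br: no H
  2 × C: 2 H each → 4
  2 × C: no H
  2 × N (charge +1): no H
  2 × O (charge -1): no H
  1 × C: 1 H
  1 × Cl: no H
  Total hydrogens = 5.
Molecular formula: C5H5Br2ClN2O6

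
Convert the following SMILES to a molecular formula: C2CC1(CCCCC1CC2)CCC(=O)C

Heavy atoms from the SMILES: 14 C, 1 O.
Implicit hydrogens by atom environment:
  10 × C: 2 H each → 20
  2 × C: no H
  1 × C: 3 H
  1 × C: 1 H
  1 × O: no H
  Total hydrogens = 24.
Molecular formula: C14H24O

C14H24O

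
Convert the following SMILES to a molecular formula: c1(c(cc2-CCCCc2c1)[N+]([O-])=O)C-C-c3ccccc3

Heavy atoms from the SMILES: 18 C, 1 N, 2 O.
Implicit hydrogens by atom environment:
  7 × C (aromatic): 1 H each → 7
  6 × C: 2 H each → 12
  5 × C (aromatic): no H
  1 × N (charge +1): no H
  1 × O: no H
  1 × O (charge -1): no H
  Total hydrogens = 19.
Molecular formula: C18H19NO2

C18H19NO2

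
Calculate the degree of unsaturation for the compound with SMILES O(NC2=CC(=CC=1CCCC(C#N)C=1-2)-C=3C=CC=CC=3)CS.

11

Molecular formula from the SMILES: C18H18N2OS.
DoU = (2C + 2 + N − H − X)/2 = (2·18 + 2 + 2 − 18 − 0)/2 = 22/2 = 11.
(Structurally: 3 ring(s) + 8 π bond(s) = 11.)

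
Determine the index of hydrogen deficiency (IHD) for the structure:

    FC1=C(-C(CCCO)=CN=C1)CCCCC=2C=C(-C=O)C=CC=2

9

Molecular formula from the SMILES: C19H22FNO2.
DoU = (2C + 2 + N − H − X)/2 = (2·19 + 2 + 1 − 22 − 1)/2 = 18/2 = 9.
(Structurally: 2 ring(s) + 7 π bond(s) = 9.)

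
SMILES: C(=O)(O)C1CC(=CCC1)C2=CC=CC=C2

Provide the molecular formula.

Heavy atoms from the SMILES: 13 C, 2 O.
Implicit hydrogens by atom environment:
  5 × C (aromatic): 1 H each → 5
  3 × C: 2 H each → 6
  2 × C: 1 H each → 2
  2 × C: no H
  1 × C (aromatic): no H
  1 × O: 1 H
  1 × O: no H
  Total hydrogens = 14.
Molecular formula: C13H14O2

C13H14O2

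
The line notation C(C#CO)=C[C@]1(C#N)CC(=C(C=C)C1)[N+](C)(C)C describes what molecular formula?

C15H19N2O+

Heavy atoms from the SMILES: 15 C, 2 N, 1 O.
Implicit hydrogens by atom environment:
  6 × C: no H
  3 × C: 3 H each → 9
  3 × C: 2 H each → 6
  3 × C: 1 H each → 3
  1 × N: no H
  1 × N (charge +1): no H
  1 × O: 1 H
  Total hydrogens = 19.
Net charge +1.
Molecular formula: C15H19N2O+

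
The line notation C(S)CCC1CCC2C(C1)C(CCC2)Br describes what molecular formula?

C13H23BrS

Heavy atoms from the SMILES: 1 Br, 13 C, 1 S.
Implicit hydrogens by atom environment:
  9 × C: 2 H each → 18
  4 × C: 1 H each → 4
  1 × Br: no H
  1 × S: 1 H
  Total hydrogens = 23.
Molecular formula: C13H23BrS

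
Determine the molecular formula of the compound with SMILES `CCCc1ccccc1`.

Heavy atoms from the SMILES: 9 C.
Implicit hydrogens by atom environment:
  5 × C (aromatic): 1 H each → 5
  2 × C: 2 H each → 4
  1 × C: 3 H
  1 × C (aromatic): no H
  Total hydrogens = 12.
Molecular formula: C9H12

C9H12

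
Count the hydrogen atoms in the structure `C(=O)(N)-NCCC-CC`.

Hydrogens are implicit in SMILES; fill each atom to its normal valence:
  4 × C: 2 H each → 8
  1 × C: 3 H
  1 × C: no H
  1 × N: 2 H
  1 × N: 1 H
  1 × O: no H
  Total hydrogens = 14.

14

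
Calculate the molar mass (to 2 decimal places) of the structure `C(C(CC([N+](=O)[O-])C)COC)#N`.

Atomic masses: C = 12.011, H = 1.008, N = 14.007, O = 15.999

172.18

Molecular formula: C7H12N2O3.
M = 7×12.011 + 12×1.008 + 2×14.007 + 3×15.999 = 172.18 g/mol.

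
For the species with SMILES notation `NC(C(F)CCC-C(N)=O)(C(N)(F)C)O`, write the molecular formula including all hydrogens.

Heavy atoms from the SMILES: 8 C, 2 F, 3 N, 2 O.
Implicit hydrogens by atom environment:
  3 × C: 2 H each → 6
  3 × C: no H
  3 × N: 2 H each → 6
  2 × F: no H
  1 × C: 3 H
  1 × C: 1 H
  1 × O: 1 H
  1 × O: no H
  Total hydrogens = 17.
Molecular formula: C8H17F2N3O2

C8H17F2N3O2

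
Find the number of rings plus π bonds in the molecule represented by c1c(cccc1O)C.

Molecular formula from the SMILES: C7H8O.
DoU = (2C + 2 + N − H − X)/2 = (2·7 + 2 + 0 − 8 − 0)/2 = 8/2 = 4.
(Structurally: 1 ring(s) + 3 π bond(s) = 4.)

4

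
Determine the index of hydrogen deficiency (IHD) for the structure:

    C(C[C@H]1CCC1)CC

1

Molecular formula from the SMILES: C8H16.
DoU = (2C + 2 + N − H − X)/2 = (2·8 + 2 + 0 − 16 − 0)/2 = 2/2 = 1.
(Structurally: 1 ring(s) + 0 π bond(s) = 1.)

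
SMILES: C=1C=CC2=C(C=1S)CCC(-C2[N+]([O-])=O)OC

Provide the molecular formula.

C11H13NO3S

Heavy atoms from the SMILES: 11 C, 1 N, 3 O, 1 S.
Implicit hydrogens by atom environment:
  3 × C (aromatic): 1 H each → 3
  3 × C (aromatic): no H
  2 × C: 2 H each → 4
  2 × C: 1 H each → 2
  2 × O: no H
  1 × C: 3 H
  1 × N (charge +1): no H
  1 × O (charge -1): no H
  1 × S: 1 H
  Total hydrogens = 13.
Molecular formula: C11H13NO3S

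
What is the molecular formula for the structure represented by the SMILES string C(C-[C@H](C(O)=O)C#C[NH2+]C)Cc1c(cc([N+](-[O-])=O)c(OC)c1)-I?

C15H18IN2O5+

Heavy atoms from the SMILES: 15 C, 1 I, 2 N, 5 O.
Implicit hydrogens by atom environment:
  4 × C (aromatic): no H
  3 × C: 2 H each → 6
  3 × C: no H
  3 × O: no H
  2 × C: 3 H each → 6
  2 × C (aromatic): 1 H each → 2
  1 × C: 1 H
  1 × I: no H
  1 × N (charge +1): 2 H
  1 × N (charge +1): no H
  1 × O: 1 H
  1 × O (charge -1): no H
  Total hydrogens = 18.
Net charge +1.
Molecular formula: C15H18IN2O5+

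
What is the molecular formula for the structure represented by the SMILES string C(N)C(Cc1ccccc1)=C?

C10H13N

Heavy atoms from the SMILES: 10 C, 1 N.
Implicit hydrogens by atom environment:
  5 × C (aromatic): 1 H each → 5
  3 × C: 2 H each → 6
  1 × C: no H
  1 × C (aromatic): no H
  1 × N: 2 H
  Total hydrogens = 13.
Molecular formula: C10H13N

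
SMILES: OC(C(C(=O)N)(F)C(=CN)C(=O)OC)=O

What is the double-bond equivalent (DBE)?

Molecular formula from the SMILES: C7H9FN2O5.
DoU = (2C + 2 + N − H − X)/2 = (2·7 + 2 + 2 − 9 − 1)/2 = 8/2 = 4.
(Structurally: 0 ring(s) + 4 π bond(s) = 4.)

4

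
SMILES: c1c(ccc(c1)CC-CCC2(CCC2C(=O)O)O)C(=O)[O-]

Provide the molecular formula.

C16H19O5-

Heavy atoms from the SMILES: 16 C, 5 O.
Implicit hydrogens by atom environment:
  6 × C: 2 H each → 12
  4 × C (aromatic): 1 H each → 4
  3 × C: no H
  2 × C (aromatic): no H
  2 × O: 1 H each → 2
  2 × O: no H
  1 × C: 1 H
  1 × O (charge -1): no H
  Total hydrogens = 19.
Net charge -1.
Molecular formula: C16H19O5-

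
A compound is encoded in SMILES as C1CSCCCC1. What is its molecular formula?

C6H12S

Heavy atoms from the SMILES: 6 C, 1 S.
Implicit hydrogens by atom environment:
  6 × C: 2 H each → 12
  1 × S: no H
  Total hydrogens = 12.
Molecular formula: C6H12S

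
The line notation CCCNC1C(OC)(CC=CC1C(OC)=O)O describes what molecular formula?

C12H21NO4

Heavy atoms from the SMILES: 12 C, 1 N, 4 O.
Implicit hydrogens by atom environment:
  4 × C: 1 H each → 4
  3 × C: 3 H each → 9
  3 × C: 2 H each → 6
  3 × O: no H
  2 × C: no H
  1 × N: 1 H
  1 × O: 1 H
  Total hydrogens = 21.
Molecular formula: C12H21NO4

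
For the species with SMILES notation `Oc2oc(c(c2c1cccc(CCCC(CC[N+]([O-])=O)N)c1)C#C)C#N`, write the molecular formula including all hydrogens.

Heavy atoms from the SMILES: 19 C, 3 N, 4 O.
Implicit hydrogens by atom environment:
  6 × C (aromatic): no H
  5 × C: 2 H each → 10
  4 × C (aromatic): 1 H each → 4
  2 × C: 1 H each → 2
  2 × C: no H
  1 × N: 2 H
  1 × N: no H
  1 × N (charge +1): no H
  1 × O: 1 H
  1 × O (aromatic): no H
  1 × O: no H
  1 × O (charge -1): no H
  Total hydrogens = 19.
Molecular formula: C19H19N3O4

C19H19N3O4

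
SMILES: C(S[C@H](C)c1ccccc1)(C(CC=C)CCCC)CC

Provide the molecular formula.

Heavy atoms from the SMILES: 19 C, 1 S.
Implicit hydrogens by atom environment:
  6 × C: 2 H each → 12
  5 × C (aromatic): 1 H each → 5
  4 × C: 1 H each → 4
  3 × C: 3 H each → 9
  1 × C (aromatic): no H
  1 × S: no H
  Total hydrogens = 30.
Molecular formula: C19H30S

C19H30S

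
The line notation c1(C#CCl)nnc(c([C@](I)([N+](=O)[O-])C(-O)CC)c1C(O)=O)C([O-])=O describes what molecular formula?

Heavy atoms from the SMILES: 12 C, 1 Cl, 1 I, 3 N, 7 O.
Implicit hydrogens by atom environment:
  5 × C: no H
  4 × C (aromatic): no H
  3 × O: no H
  2 × N (aromatic): no H
  2 × O: 1 H each → 2
  2 × O (charge -1): no H
  1 × C: 3 H
  1 × C: 2 H
  1 × C: 1 H
  1 × Cl: no H
  1 × I: no H
  1 × N (charge +1): no H
  Total hydrogens = 8.
Net charge -1.
Molecular formula: C12H8ClIN3O7-

C12H8ClIN3O7-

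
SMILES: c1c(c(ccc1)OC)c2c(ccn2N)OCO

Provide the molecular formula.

C12H14N2O3

Heavy atoms from the SMILES: 12 C, 2 N, 3 O.
Implicit hydrogens by atom environment:
  6 × C (aromatic): 1 H each → 6
  4 × C (aromatic): no H
  2 × O: no H
  1 × C: 3 H
  1 × C: 2 H
  1 × N: 2 H
  1 × N (aromatic): no H
  1 × O: 1 H
  Total hydrogens = 14.
Molecular formula: C12H14N2O3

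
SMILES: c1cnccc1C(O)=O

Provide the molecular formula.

C6H5NO2

Heavy atoms from the SMILES: 6 C, 1 N, 2 O.
Implicit hydrogens by atom environment:
  4 × C (aromatic): 1 H each → 4
  1 × C (aromatic): no H
  1 × C: no H
  1 × N (aromatic): no H
  1 × O: 1 H
  1 × O: no H
  Total hydrogens = 5.
Molecular formula: C6H5NO2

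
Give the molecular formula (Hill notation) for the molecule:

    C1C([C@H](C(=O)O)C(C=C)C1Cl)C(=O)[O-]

Heavy atoms from the SMILES: 9 C, 1 Cl, 4 O.
Implicit hydrogens by atom environment:
  5 × C: 1 H each → 5
  2 × C: 2 H each → 4
  2 × C: no H
  2 × O: no H
  1 × Cl: no H
  1 × O: 1 H
  1 × O (charge -1): no H
  Total hydrogens = 10.
Net charge -1.
Molecular formula: C9H10ClO4-

C9H10ClO4-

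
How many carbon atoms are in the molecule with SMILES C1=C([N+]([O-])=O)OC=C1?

The symbol for carbon appears 4 times in the SMILES.

4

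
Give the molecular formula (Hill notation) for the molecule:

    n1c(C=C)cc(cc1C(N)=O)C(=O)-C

Heavy atoms from the SMILES: 10 C, 2 N, 2 O.
Implicit hydrogens by atom environment:
  3 × C (aromatic): no H
  2 × C (aromatic): 1 H each → 2
  2 × C: no H
  2 × O: no H
  1 × C: 3 H
  1 × C: 2 H
  1 × C: 1 H
  1 × N: 2 H
  1 × N (aromatic): no H
  Total hydrogens = 10.
Molecular formula: C10H10N2O2

C10H10N2O2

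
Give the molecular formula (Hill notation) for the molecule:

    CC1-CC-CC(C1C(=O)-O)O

Heavy atoms from the SMILES: 8 C, 3 O.
Implicit hydrogens by atom environment:
  3 × C: 2 H each → 6
  3 × C: 1 H each → 3
  2 × O: 1 H each → 2
  1 × C: 3 H
  1 × C: no H
  1 × O: no H
  Total hydrogens = 14.
Molecular formula: C8H14O3

C8H14O3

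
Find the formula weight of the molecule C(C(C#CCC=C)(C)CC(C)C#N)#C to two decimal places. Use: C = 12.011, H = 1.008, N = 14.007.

185.27

Molecular formula: C13H15N.
M = 13×12.011 + 15×1.008 + 1×14.007 = 185.27 g/mol.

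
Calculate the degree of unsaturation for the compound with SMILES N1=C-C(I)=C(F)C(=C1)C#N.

Molecular formula from the SMILES: C6H2FIN2.
DoU = (2C + 2 + N − H − X)/2 = (2·6 + 2 + 2 − 2 − 2)/2 = 12/2 = 6.
(Structurally: 1 ring(s) + 5 π bond(s) = 6.)

6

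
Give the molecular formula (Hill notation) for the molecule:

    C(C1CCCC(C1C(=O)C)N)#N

C9H14N2O

Heavy atoms from the SMILES: 9 C, 2 N, 1 O.
Implicit hydrogens by atom environment:
  3 × C: 2 H each → 6
  3 × C: 1 H each → 3
  2 × C: no H
  1 × C: 3 H
  1 × N: 2 H
  1 × N: no H
  1 × O: no H
  Total hydrogens = 14.
Molecular formula: C9H14N2O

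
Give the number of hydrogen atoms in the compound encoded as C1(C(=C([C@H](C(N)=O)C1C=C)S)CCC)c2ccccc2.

21

Hydrogens are implicit in SMILES; fill each atom to its normal valence:
  5 × C (aromatic): 1 H each → 5
  4 × C: 1 H each → 4
  3 × C: 2 H each → 6
  3 × C: no H
  1 × C: 3 H
  1 × C (aromatic): no H
  1 × N: 2 H
  1 × O: no H
  1 × S: 1 H
  Total hydrogens = 21.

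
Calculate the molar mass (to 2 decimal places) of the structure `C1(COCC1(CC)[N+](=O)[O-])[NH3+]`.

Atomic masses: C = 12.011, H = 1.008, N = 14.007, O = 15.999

Molecular formula: C6H13N2O3+.
M = 6×12.011 + 13×1.008 + 2×14.007 + 3×15.999 = 161.18 g/mol.

161.18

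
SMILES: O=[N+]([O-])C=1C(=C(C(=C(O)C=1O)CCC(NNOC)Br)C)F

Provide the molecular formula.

Heavy atoms from the SMILES: 1 Br, 11 C, 1 F, 3 N, 5 O.
Implicit hydrogens by atom environment:
  6 × C (aromatic): no H
  2 × C: 3 H each → 6
  2 × C: 2 H each → 4
  2 × N: 1 H each → 2
  2 × O: 1 H each → 2
  2 × O: no H
  1 × Br: no H
  1 × C: 1 H
  1 × F: no H
  1 × N (charge +1): no H
  1 × O (charge -1): no H
  Total hydrogens = 15.
Molecular formula: C11H15BrFN3O5

C11H15BrFN3O5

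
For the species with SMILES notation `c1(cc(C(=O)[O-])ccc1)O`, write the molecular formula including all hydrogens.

Heavy atoms from the SMILES: 7 C, 3 O.
Implicit hydrogens by atom environment:
  4 × C (aromatic): 1 H each → 4
  2 × C (aromatic): no H
  1 × C: no H
  1 × O: 1 H
  1 × O: no H
  1 × O (charge -1): no H
  Total hydrogens = 5.
Net charge -1.
Molecular formula: C7H5O3-

C7H5O3-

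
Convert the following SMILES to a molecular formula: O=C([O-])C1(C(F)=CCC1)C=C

C8H8FO2-

Heavy atoms from the SMILES: 8 C, 1 F, 2 O.
Implicit hydrogens by atom environment:
  3 × C: 2 H each → 6
  3 × C: no H
  2 × C: 1 H each → 2
  1 × F: no H
  1 × O: no H
  1 × O (charge -1): no H
  Total hydrogens = 8.
Net charge -1.
Molecular formula: C8H8FO2-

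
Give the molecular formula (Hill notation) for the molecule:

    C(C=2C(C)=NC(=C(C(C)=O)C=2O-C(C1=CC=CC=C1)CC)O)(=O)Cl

C18H18ClNO4

Heavy atoms from the SMILES: 18 C, 1 Cl, 1 N, 4 O.
Implicit hydrogens by atom environment:
  6 × C (aromatic): no H
  5 × C (aromatic): 1 H each → 5
  3 × C: 3 H each → 9
  3 × O: no H
  2 × C: no H
  1 × C: 2 H
  1 × C: 1 H
  1 × Cl: no H
  1 × N (aromatic): no H
  1 × O: 1 H
  Total hydrogens = 18.
Molecular formula: C18H18ClNO4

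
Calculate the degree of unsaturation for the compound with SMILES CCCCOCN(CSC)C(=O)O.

1

Molecular formula from the SMILES: C8H17NO3S.
DoU = (2C + 2 + N − H − X)/2 = (2·8 + 2 + 1 − 17 − 0)/2 = 2/2 = 1.
(Structurally: 0 ring(s) + 1 π bond(s) = 1.)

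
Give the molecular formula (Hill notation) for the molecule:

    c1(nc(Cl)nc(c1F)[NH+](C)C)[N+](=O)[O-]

Heavy atoms from the SMILES: 6 C, 1 Cl, 1 F, 4 N, 2 O.
Implicit hydrogens by atom environment:
  4 × C (aromatic): no H
  2 × C: 3 H each → 6
  2 × N (aromatic): no H
  1 × Cl: no H
  1 × F: no H
  1 × N (charge +1): 1 H
  1 × N (charge +1): no H
  1 × O: no H
  1 × O (charge -1): no H
  Total hydrogens = 7.
Net charge +1.
Molecular formula: C6H7ClFN4O2+

C6H7ClFN4O2+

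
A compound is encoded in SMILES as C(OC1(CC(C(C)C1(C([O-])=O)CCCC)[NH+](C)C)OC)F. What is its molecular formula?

Heavy atoms from the SMILES: 15 C, 1 F, 1 N, 4 O.
Implicit hydrogens by atom environment:
  5 × C: 3 H each → 15
  5 × C: 2 H each → 10
  3 × C: no H
  3 × O: no H
  2 × C: 1 H each → 2
  1 × F: no H
  1 × N (charge +1): 1 H
  1 × O (charge -1): no H
  Total hydrogens = 28.
Molecular formula: C15H28FNO4

C15H28FNO4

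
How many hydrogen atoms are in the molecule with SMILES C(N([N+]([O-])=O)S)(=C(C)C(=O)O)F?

5

Hydrogens are implicit in SMILES; fill each atom to its normal valence:
  3 × C: no H
  2 × O: no H
  1 × C: 3 H
  1 × F: no H
  1 × N: no H
  1 × N (charge +1): no H
  1 × O: 1 H
  1 × O (charge -1): no H
  1 × S: 1 H
  Total hydrogens = 5.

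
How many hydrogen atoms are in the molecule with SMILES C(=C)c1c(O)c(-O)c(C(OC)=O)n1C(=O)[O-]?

8

Hydrogens are implicit in SMILES; fill each atom to its normal valence:
  4 × C (aromatic): no H
  3 × O: no H
  2 × C: no H
  2 × O: 1 H each → 2
  1 × C: 3 H
  1 × C: 2 H
  1 × C: 1 H
  1 × N (aromatic): no H
  1 × O (charge -1): no H
  Total hydrogens = 8.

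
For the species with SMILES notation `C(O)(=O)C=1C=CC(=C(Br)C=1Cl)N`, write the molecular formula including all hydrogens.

C7H5BrClNO2

Heavy atoms from the SMILES: 1 Br, 7 C, 1 Cl, 1 N, 2 O.
Implicit hydrogens by atom environment:
  4 × C (aromatic): no H
  2 × C (aromatic): 1 H each → 2
  1 × Br: no H
  1 × C: no H
  1 × Cl: no H
  1 × N: 2 H
  1 × O: 1 H
  1 × O: no H
  Total hydrogens = 5.
Molecular formula: C7H5BrClNO2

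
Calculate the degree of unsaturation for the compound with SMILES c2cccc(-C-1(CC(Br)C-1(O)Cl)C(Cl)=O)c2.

6

Molecular formula from the SMILES: C11H9BrCl2O2.
DoU = (2C + 2 + N − H − X)/2 = (2·11 + 2 + 0 − 9 − 3)/2 = 12/2 = 6.
(Structurally: 2 ring(s) + 4 π bond(s) = 6.)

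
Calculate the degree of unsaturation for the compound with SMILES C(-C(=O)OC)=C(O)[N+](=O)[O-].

Molecular formula from the SMILES: C4H5NO5.
DoU = (2C + 2 + N − H − X)/2 = (2·4 + 2 + 1 − 5 − 0)/2 = 6/2 = 3.
(Structurally: 0 ring(s) + 3 π bond(s) = 3.)

3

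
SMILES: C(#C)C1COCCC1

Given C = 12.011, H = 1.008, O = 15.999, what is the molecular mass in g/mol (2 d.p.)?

110.16

Molecular formula: C7H10O.
M = 7×12.011 + 10×1.008 + 1×15.999 = 110.16 g/mol.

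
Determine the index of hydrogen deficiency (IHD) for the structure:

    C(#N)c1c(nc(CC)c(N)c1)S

6

Molecular formula from the SMILES: C8H9N3S.
DoU = (2C + 2 + N − H − X)/2 = (2·8 + 2 + 3 − 9 − 0)/2 = 12/2 = 6.
(Structurally: 1 ring(s) + 5 π bond(s) = 6.)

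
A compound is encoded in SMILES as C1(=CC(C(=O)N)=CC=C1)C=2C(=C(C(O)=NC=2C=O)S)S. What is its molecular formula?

C13H10N2O3S2

Heavy atoms from the SMILES: 13 C, 2 N, 3 O, 2 S.
Implicit hydrogens by atom environment:
  7 × C (aromatic): no H
  4 × C (aromatic): 1 H each → 4
  2 × O: no H
  2 × S: 1 H each → 2
  1 × C: 1 H
  1 × C: no H
  1 × N: 2 H
  1 × N (aromatic): no H
  1 × O: 1 H
  Total hydrogens = 10.
Molecular formula: C13H10N2O3S2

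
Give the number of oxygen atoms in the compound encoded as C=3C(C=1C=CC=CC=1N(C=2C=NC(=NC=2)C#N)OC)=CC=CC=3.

The symbol for oxygen appears 1 time in the SMILES.

1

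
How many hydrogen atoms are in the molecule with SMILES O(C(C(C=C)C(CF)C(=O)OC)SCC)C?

Hydrogens are implicit in SMILES; fill each atom to its normal valence:
  4 × C: 1 H each → 4
  3 × C: 3 H each → 9
  3 × C: 2 H each → 6
  3 × O: no H
  1 × C: no H
  1 × F: no H
  1 × S: no H
  Total hydrogens = 19.

19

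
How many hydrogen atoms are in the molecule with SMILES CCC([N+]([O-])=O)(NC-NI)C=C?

Hydrogens are implicit in SMILES; fill each atom to its normal valence:
  3 × C: 2 H each → 6
  2 × N: 1 H each → 2
  1 × C: 3 H
  1 × C: 1 H
  1 × C: no H
  1 × I: no H
  1 × N (charge +1): no H
  1 × O: no H
  1 × O (charge -1): no H
  Total hydrogens = 12.

12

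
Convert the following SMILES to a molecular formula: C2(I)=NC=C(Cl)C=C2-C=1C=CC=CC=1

C11H7ClIN

Heavy atoms from the SMILES: 11 C, 1 Cl, 1 I, 1 N.
Implicit hydrogens by atom environment:
  7 × C (aromatic): 1 H each → 7
  4 × C (aromatic): no H
  1 × Cl: no H
  1 × I: no H
  1 × N (aromatic): no H
  Total hydrogens = 7.
Molecular formula: C11H7ClIN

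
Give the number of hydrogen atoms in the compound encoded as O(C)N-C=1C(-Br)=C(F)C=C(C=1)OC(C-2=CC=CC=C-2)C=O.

13

Hydrogens are implicit in SMILES; fill each atom to its normal valence:
  7 × C (aromatic): 1 H each → 7
  5 × C (aromatic): no H
  3 × O: no H
  2 × C: 1 H each → 2
  1 × Br: no H
  1 × C: 3 H
  1 × F: no H
  1 × N: 1 H
  Total hydrogens = 13.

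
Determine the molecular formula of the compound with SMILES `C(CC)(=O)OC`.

C4H8O2

Heavy atoms from the SMILES: 4 C, 2 O.
Implicit hydrogens by atom environment:
  2 × C: 3 H each → 6
  2 × O: no H
  1 × C: 2 H
  1 × C: no H
  Total hydrogens = 8.
Molecular formula: C4H8O2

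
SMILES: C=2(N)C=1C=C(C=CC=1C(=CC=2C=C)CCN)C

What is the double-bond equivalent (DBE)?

8

Molecular formula from the SMILES: C15H18N2.
DoU = (2C + 2 + N − H − X)/2 = (2·15 + 2 + 2 − 18 − 0)/2 = 16/2 = 8.
(Structurally: 2 ring(s) + 6 π bond(s) = 8.)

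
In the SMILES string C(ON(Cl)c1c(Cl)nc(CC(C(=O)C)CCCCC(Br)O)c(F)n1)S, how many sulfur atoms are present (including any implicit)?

The symbol for sulfur appears 1 time in the SMILES.

1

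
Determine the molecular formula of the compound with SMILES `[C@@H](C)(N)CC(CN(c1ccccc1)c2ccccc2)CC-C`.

C20H28N2

Heavy atoms from the SMILES: 20 C, 2 N.
Implicit hydrogens by atom environment:
  10 × C (aromatic): 1 H each → 10
  4 × C: 2 H each → 8
  2 × C: 3 H each → 6
  2 × C: 1 H each → 2
  2 × C (aromatic): no H
  1 × N: 2 H
  1 × N: no H
  Total hydrogens = 28.
Molecular formula: C20H28N2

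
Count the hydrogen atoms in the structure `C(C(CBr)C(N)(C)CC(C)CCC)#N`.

Hydrogens are implicit in SMILES; fill each atom to its normal valence:
  4 × C: 2 H each → 8
  3 × C: 3 H each → 9
  2 × C: 1 H each → 2
  2 × C: no H
  1 × Br: no H
  1 × N: 2 H
  1 × N: no H
  Total hydrogens = 21.

21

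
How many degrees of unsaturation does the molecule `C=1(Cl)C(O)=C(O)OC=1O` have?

3

Molecular formula from the SMILES: C4H3ClO4.
DoU = (2C + 2 + N − H − X)/2 = (2·4 + 2 + 0 − 3 − 1)/2 = 6/2 = 3.
(Structurally: 1 ring(s) + 2 π bond(s) = 3.)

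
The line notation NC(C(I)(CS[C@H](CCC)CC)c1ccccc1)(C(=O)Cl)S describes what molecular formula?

C16H23ClINOS2

Heavy atoms from the SMILES: 16 C, 1 Cl, 1 I, 1 N, 1 O, 2 S.
Implicit hydrogens by atom environment:
  5 × C (aromatic): 1 H each → 5
  4 × C: 2 H each → 8
  3 × C: no H
  2 × C: 3 H each → 6
  1 × C: 1 H
  1 × C (aromatic): no H
  1 × Cl: no H
  1 × I: no H
  1 × N: 2 H
  1 × O: no H
  1 × S: 1 H
  1 × S: no H
  Total hydrogens = 23.
Molecular formula: C16H23ClINOS2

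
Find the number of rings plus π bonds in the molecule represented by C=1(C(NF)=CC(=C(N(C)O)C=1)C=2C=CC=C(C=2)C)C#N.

10

Molecular formula from the SMILES: C15H14FN3O.
DoU = (2C + 2 + N − H − X)/2 = (2·15 + 2 + 3 − 14 − 1)/2 = 20/2 = 10.
(Structurally: 2 ring(s) + 8 π bond(s) = 10.)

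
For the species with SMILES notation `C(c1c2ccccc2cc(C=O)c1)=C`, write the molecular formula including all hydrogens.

C13H10O

Heavy atoms from the SMILES: 13 C, 1 O.
Implicit hydrogens by atom environment:
  6 × C (aromatic): 1 H each → 6
  4 × C (aromatic): no H
  2 × C: 1 H each → 2
  1 × C: 2 H
  1 × O: no H
  Total hydrogens = 10.
Molecular formula: C13H10O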